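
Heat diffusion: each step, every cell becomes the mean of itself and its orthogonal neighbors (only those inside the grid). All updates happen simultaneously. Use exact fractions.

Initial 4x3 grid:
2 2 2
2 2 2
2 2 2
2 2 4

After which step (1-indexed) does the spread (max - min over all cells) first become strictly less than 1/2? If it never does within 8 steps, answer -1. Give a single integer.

Answer: 3

Derivation:
Step 1: max=8/3, min=2, spread=2/3
Step 2: max=23/9, min=2, spread=5/9
Step 3: max=257/108, min=2, spread=41/108
  -> spread < 1/2 first at step 3
Step 4: max=30137/12960, min=2, spread=4217/12960
Step 5: max=1764349/777600, min=7279/3600, spread=38417/155520
Step 6: max=104512211/46656000, min=146597/72000, spread=1903471/9331200
Step 7: max=6199709089/2799360000, min=4435759/2160000, spread=18038617/111974400
Step 8: max=369191382851/167961600000, min=401726759/194400000, spread=883978523/6718464000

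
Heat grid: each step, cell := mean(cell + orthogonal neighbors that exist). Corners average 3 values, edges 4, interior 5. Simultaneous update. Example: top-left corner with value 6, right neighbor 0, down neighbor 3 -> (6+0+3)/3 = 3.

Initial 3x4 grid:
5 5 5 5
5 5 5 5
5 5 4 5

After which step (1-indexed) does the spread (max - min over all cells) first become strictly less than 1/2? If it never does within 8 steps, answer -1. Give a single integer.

Answer: 1

Derivation:
Step 1: max=5, min=14/3, spread=1/3
  -> spread < 1/2 first at step 1
Step 2: max=5, min=569/120, spread=31/120
Step 3: max=5, min=5189/1080, spread=211/1080
Step 4: max=8953/1800, min=523103/108000, spread=14077/108000
Step 5: max=536317/108000, min=4719593/972000, spread=5363/48600
Step 6: max=297131/60000, min=142059191/29160000, spread=93859/1166400
Step 7: max=480663533/97200000, min=8537725519/1749600000, spread=4568723/69984000
Step 8: max=14398381111/2916000000, min=513099564371/104976000000, spread=8387449/167961600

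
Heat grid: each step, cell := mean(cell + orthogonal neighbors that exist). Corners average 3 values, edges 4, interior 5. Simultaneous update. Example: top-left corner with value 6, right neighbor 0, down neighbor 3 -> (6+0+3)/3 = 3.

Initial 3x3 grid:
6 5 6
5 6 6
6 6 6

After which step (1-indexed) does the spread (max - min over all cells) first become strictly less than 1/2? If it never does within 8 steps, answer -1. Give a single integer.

Answer: 2

Derivation:
Step 1: max=6, min=16/3, spread=2/3
Step 2: max=6, min=447/80, spread=33/80
  -> spread < 1/2 first at step 2
Step 3: max=529/90, min=6043/1080, spread=61/216
Step 4: max=15839/2700, min=367361/64800, spread=511/2592
Step 5: max=209599/36000, min=22098067/3888000, spread=4309/31104
Step 6: max=28228763/4860000, min=1332296249/233280000, spread=36295/373248
Step 7: max=6754264169/1166400000, min=80095629403/13996800000, spread=305773/4478976
Step 8: max=67441424503/11664000000, min=4815533329841/839808000000, spread=2575951/53747712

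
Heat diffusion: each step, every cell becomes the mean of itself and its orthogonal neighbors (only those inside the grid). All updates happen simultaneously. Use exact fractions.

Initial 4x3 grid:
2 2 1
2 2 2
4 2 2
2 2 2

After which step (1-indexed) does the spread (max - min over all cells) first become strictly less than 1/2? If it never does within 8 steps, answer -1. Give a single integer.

Step 1: max=8/3, min=5/3, spread=1
Step 2: max=151/60, min=31/18, spread=143/180
Step 3: max=1291/540, min=391/216, spread=209/360
Step 4: max=37441/16200, min=244883/129600, spread=3643/8640
  -> spread < 1/2 first at step 4
Step 5: max=2214149/972000, min=15036607/7776000, spread=178439/518400
Step 6: max=130551451/58320000, min=921737633/466560000, spread=1635653/6220800
Step 7: max=3872866567/1749600000, min=56056059547/27993600000, spread=78797407/373248000
Step 8: max=28752830791/13122000000, min=3402116045873/1679616000000, spread=741990121/4478976000

Answer: 4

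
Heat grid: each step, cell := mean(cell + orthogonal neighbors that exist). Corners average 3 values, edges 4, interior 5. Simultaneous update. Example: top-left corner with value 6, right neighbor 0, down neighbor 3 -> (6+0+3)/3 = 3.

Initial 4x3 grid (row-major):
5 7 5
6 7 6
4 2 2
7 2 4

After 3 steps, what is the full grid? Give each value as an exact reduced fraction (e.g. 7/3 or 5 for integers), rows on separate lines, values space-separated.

Answer: 4127/720 45/8 1991/360
2507/480 411/80 583/120
6637/1440 839/200 2911/720
554/135 3677/960 7549/2160

Derivation:
After step 1:
  6 6 6
  11/2 28/5 5
  19/4 17/5 7/2
  13/3 15/4 8/3
After step 2:
  35/6 59/10 17/3
  437/80 51/10 201/40
  1079/240 21/5 437/120
  77/18 283/80 119/36
After step 3:
  4127/720 45/8 1991/360
  2507/480 411/80 583/120
  6637/1440 839/200 2911/720
  554/135 3677/960 7549/2160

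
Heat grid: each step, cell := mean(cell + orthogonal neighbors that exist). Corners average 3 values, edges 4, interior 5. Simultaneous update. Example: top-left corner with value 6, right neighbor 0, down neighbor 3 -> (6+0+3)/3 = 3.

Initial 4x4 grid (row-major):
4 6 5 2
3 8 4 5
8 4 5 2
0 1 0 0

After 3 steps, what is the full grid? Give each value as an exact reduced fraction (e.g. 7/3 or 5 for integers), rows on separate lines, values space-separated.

After step 1:
  13/3 23/4 17/4 4
  23/4 5 27/5 13/4
  15/4 26/5 3 3
  3 5/4 3/2 2/3
After step 2:
  95/18 29/6 97/20 23/6
  113/24 271/50 209/50 313/80
  177/40 91/25 181/50 119/48
  8/3 219/80 77/48 31/18
After step 3:
  1067/216 18343/3600 5309/1200 3023/720
  2231/450 13669/3000 8793/2000 2881/800
  193/50 7937/2000 4657/1500 21121/7200
  2359/720 6389/2400 17431/7200 209/108

Answer: 1067/216 18343/3600 5309/1200 3023/720
2231/450 13669/3000 8793/2000 2881/800
193/50 7937/2000 4657/1500 21121/7200
2359/720 6389/2400 17431/7200 209/108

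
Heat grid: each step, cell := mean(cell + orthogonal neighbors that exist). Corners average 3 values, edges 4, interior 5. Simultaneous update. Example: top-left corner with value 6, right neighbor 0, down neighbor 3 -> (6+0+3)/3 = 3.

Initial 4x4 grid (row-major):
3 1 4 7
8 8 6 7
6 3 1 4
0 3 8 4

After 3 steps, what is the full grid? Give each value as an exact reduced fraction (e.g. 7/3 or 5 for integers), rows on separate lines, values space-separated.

Answer: 47/10 1907/400 1991/400 629/120
1907/400 2369/500 4923/1000 3119/600
5173/1200 1087/250 13783/3000 8567/1800
701/180 4763/1200 15109/3600 4927/1080

Derivation:
After step 1:
  4 4 9/2 6
  25/4 26/5 26/5 6
  17/4 21/5 22/5 4
  3 7/2 4 16/3
After step 2:
  19/4 177/40 197/40 11/2
  197/40 497/100 253/50 53/10
  177/40 431/100 109/25 74/15
  43/12 147/40 517/120 40/9
After step 3:
  47/10 1907/400 1991/400 629/120
  1907/400 2369/500 4923/1000 3119/600
  5173/1200 1087/250 13783/3000 8567/1800
  701/180 4763/1200 15109/3600 4927/1080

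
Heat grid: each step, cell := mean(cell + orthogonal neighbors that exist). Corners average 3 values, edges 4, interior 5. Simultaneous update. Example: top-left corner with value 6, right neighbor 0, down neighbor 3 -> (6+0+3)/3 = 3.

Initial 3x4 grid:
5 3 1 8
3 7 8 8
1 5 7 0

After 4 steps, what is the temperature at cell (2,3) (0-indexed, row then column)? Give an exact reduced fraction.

Answer: 29047/5400

Derivation:
Step 1: cell (2,3) = 5
Step 2: cell (2,3) = 16/3
Step 3: cell (2,3) = 109/20
Step 4: cell (2,3) = 29047/5400
Full grid after step 4:
  139367/32400 501359/108000 556409/108000 43733/8100
  462569/108000 211201/45000 465377/90000 1176463/216000
  46939/10800 168203/36000 20617/4000 29047/5400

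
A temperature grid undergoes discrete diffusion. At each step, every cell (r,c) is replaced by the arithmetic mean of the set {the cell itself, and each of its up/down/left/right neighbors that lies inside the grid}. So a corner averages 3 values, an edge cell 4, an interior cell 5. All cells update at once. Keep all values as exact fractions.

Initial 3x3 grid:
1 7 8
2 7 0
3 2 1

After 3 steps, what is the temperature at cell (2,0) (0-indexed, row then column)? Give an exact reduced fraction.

Step 1: cell (2,0) = 7/3
Step 2: cell (2,0) = 53/18
Step 3: cell (2,0) = 3103/1080
Full grid after step 3:
  2099/540 62707/14400 1019/240
  50957/14400 20959/6000 4511/1200
  3103/1080 43957/14400 2087/720

Answer: 3103/1080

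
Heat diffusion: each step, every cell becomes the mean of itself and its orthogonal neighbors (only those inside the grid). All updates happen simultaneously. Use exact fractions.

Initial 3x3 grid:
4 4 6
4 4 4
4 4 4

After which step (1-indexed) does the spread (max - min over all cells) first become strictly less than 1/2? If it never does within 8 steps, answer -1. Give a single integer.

Answer: 3

Derivation:
Step 1: max=14/3, min=4, spread=2/3
Step 2: max=41/9, min=4, spread=5/9
Step 3: max=473/108, min=4, spread=41/108
  -> spread < 1/2 first at step 3
Step 4: max=28051/6480, min=731/180, spread=347/1296
Step 5: max=1662137/388800, min=7357/1800, spread=2921/15552
Step 6: max=99140539/23328000, min=889483/216000, spread=24611/186624
Step 7: max=5917442033/1399680000, min=20096741/4860000, spread=207329/2239488
Step 8: max=353953152451/83980800000, min=1075601599/259200000, spread=1746635/26873856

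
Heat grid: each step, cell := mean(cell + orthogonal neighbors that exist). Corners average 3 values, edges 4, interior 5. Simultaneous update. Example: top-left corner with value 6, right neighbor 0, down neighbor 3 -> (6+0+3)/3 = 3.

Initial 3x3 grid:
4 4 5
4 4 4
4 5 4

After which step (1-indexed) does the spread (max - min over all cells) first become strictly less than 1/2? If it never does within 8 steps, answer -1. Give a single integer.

Answer: 1

Derivation:
Step 1: max=13/3, min=4, spread=1/3
  -> spread < 1/2 first at step 1
Step 2: max=1027/240, min=49/12, spread=47/240
Step 3: max=4621/1080, min=331/80, spread=61/432
Step 4: max=275837/64800, min=179633/43200, spread=511/5184
Step 5: max=16511089/3888000, min=10827851/2592000, spread=4309/62208
Step 6: max=988103633/233280000, min=217058099/51840000, spread=36295/746496
Step 7: max=59196243901/13996800000, min=39145649059/9331200000, spread=305773/8957952
Step 8: max=3547329511397/839808000000, min=2351469929473/559872000000, spread=2575951/107495424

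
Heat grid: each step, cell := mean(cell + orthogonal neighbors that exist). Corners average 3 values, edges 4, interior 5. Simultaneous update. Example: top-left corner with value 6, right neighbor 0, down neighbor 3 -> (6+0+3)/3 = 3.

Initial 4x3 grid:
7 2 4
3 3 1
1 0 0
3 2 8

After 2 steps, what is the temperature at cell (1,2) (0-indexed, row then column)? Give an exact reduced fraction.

Answer: 503/240

Derivation:
Step 1: cell (1,2) = 2
Step 2: cell (1,2) = 503/240
Full grid after step 2:
  23/6 91/30 25/9
  221/80 5/2 503/240
  169/80 41/20 527/240
  7/3 587/240 53/18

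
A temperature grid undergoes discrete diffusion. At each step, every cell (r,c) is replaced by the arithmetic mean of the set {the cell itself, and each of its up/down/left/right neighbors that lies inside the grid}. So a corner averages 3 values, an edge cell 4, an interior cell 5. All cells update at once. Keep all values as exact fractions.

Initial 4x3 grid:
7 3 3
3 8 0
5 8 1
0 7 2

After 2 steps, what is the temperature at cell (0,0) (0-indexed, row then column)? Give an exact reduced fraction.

Answer: 46/9

Derivation:
Step 1: cell (0,0) = 13/3
Step 2: cell (0,0) = 46/9
Full grid after step 2:
  46/9 959/240 41/12
  1109/240 121/25 243/80
  391/80 106/25 893/240
  49/12 1043/240 31/9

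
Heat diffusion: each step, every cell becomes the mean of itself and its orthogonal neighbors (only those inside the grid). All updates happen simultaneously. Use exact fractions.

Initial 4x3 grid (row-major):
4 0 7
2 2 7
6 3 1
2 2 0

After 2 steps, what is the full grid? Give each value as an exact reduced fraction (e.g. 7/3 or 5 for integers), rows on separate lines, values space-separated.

After step 1:
  2 13/4 14/3
  7/2 14/5 17/4
  13/4 14/5 11/4
  10/3 7/4 1
After step 2:
  35/12 763/240 73/18
  231/80 83/25 217/60
  773/240 267/100 27/10
  25/9 533/240 11/6

Answer: 35/12 763/240 73/18
231/80 83/25 217/60
773/240 267/100 27/10
25/9 533/240 11/6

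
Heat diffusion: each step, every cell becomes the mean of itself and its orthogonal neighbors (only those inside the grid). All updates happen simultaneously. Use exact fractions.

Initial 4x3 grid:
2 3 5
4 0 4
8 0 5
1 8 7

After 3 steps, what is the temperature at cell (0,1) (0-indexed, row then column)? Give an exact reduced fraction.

Answer: 7463/2400

Derivation:
Step 1: cell (0,1) = 5/2
Step 2: cell (0,1) = 117/40
Step 3: cell (0,1) = 7463/2400
Full grid after step 3:
  713/240 7463/2400 581/180
  7993/2400 6419/2000 1453/400
  26959/7200 24707/6000 1849/450
  9787/2160 2009/450 5261/1080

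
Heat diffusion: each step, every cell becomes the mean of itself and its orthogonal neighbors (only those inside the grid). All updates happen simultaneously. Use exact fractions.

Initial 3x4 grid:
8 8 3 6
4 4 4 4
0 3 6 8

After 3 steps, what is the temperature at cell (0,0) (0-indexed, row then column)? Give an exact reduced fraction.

Answer: 2779/540

Derivation:
Step 1: cell (0,0) = 20/3
Step 2: cell (0,0) = 197/36
Step 3: cell (0,0) = 2779/540
Full grid after step 3:
  2779/540 9127/1800 9197/1800 5371/1080
  1307/300 4629/1000 3583/750 37043/7200
  4123/1080 14479/3600 5723/1200 229/45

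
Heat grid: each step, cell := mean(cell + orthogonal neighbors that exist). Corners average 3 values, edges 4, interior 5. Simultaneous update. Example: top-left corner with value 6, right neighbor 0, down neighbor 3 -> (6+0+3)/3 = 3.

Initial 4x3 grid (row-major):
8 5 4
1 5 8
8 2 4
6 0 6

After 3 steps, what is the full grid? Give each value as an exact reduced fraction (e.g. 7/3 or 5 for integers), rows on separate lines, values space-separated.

After step 1:
  14/3 11/2 17/3
  11/2 21/5 21/4
  17/4 19/5 5
  14/3 7/2 10/3
After step 2:
  47/9 601/120 197/36
  1117/240 97/20 1207/240
  1093/240 83/20 1043/240
  149/36 153/40 71/18
After step 3:
  10717/2160 7399/1440 11167/2160
  6941/1440 2843/600 7091/1440
  6299/1440 869/200 6289/1440
  9013/2160 1927/480 8723/2160

Answer: 10717/2160 7399/1440 11167/2160
6941/1440 2843/600 7091/1440
6299/1440 869/200 6289/1440
9013/2160 1927/480 8723/2160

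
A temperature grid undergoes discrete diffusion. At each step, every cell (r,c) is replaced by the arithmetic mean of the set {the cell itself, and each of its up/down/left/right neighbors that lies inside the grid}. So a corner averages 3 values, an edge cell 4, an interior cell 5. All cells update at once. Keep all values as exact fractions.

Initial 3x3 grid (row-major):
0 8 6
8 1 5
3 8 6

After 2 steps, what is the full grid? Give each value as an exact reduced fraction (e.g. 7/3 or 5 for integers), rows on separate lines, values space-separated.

After step 1:
  16/3 15/4 19/3
  3 6 9/2
  19/3 9/2 19/3
After step 2:
  145/36 257/48 175/36
  31/6 87/20 139/24
  83/18 139/24 46/9

Answer: 145/36 257/48 175/36
31/6 87/20 139/24
83/18 139/24 46/9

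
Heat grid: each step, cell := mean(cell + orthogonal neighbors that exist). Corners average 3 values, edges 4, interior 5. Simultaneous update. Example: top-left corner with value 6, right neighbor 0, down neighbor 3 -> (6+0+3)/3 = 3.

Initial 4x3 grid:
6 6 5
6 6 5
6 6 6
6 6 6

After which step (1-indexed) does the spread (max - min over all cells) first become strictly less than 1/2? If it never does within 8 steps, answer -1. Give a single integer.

Answer: 2

Derivation:
Step 1: max=6, min=16/3, spread=2/3
Step 2: max=6, min=199/36, spread=17/36
  -> spread < 1/2 first at step 2
Step 3: max=6, min=758/135, spread=52/135
Step 4: max=10753/1800, min=736351/129600, spread=7573/25920
Step 5: max=160783/27000, min=44486999/7776000, spread=363701/1555200
Step 6: max=4272587/720000, min=2683506001/466560000, spread=681043/3732480
Step 7: max=1150517911/194400000, min=161592262859/27993600000, spread=163292653/1119744000
Step 8: max=34434860837/5832000000, min=9722868115681/1679616000000, spread=1554974443/13436928000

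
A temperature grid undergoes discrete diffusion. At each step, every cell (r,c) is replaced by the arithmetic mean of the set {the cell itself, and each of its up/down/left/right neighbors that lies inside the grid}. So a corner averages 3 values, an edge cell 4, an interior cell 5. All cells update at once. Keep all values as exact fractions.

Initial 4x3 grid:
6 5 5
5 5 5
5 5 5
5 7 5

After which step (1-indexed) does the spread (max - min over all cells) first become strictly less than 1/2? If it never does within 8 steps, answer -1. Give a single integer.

Step 1: max=17/3, min=5, spread=2/3
Step 2: max=667/120, min=5, spread=67/120
Step 3: max=11719/2160, min=731/144, spread=377/1080
  -> spread < 1/2 first at step 3
Step 4: max=2323291/432000, min=8203/1600, spread=108481/432000
Step 5: max=20786231/3888000, min=13310759/2592000, spread=328037/1555200
Step 6: max=8273394331/1555200000, min=802520021/155520000, spread=248194121/1555200000
Step 7: max=74283117821/13996800000, min=16085482013/3110400000, spread=151875901/1119744000
Step 8: max=4445141895439/839808000000, min=2903104390501/559872000000, spread=289552991/2687385600

Answer: 3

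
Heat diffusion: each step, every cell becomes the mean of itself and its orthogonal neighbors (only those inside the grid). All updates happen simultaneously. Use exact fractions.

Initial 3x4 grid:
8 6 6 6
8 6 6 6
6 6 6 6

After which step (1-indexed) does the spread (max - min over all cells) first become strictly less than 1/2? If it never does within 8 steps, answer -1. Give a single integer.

Step 1: max=22/3, min=6, spread=4/3
Step 2: max=125/18, min=6, spread=17/18
Step 3: max=7327/1080, min=6, spread=847/1080
Step 4: max=107831/16200, min=1358/225, spread=2011/3240
Step 5: max=12794783/1944000, min=327713/54000, spread=199423/388800
Step 6: max=760744867/116640000, min=6595249/1080000, spread=1938319/4665600
  -> spread < 1/2 first at step 6
Step 7: max=45352077053/6998400000, min=596644199/97200000, spread=95747789/279936000
Step 8: max=2706993255127/419904000000, min=35965143941/5832000000, spread=940023131/3359232000

Answer: 6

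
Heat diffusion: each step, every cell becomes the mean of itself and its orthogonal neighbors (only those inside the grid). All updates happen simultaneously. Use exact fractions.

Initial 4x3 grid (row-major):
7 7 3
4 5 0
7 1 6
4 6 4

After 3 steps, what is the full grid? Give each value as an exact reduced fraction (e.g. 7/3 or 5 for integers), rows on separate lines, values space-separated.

After step 1:
  6 11/2 10/3
  23/4 17/5 7/2
  4 5 11/4
  17/3 15/4 16/3
After step 2:
  23/4 547/120 37/9
  383/80 463/100 779/240
  245/48 189/50 199/48
  161/36 79/16 71/18
After step 3:
  3623/720 34289/7200 8579/2160
  12163/2400 12601/3000 29039/7200
  32659/7200 9039/2000 27209/7200
  1045/216 20561/4800 469/108

Answer: 3623/720 34289/7200 8579/2160
12163/2400 12601/3000 29039/7200
32659/7200 9039/2000 27209/7200
1045/216 20561/4800 469/108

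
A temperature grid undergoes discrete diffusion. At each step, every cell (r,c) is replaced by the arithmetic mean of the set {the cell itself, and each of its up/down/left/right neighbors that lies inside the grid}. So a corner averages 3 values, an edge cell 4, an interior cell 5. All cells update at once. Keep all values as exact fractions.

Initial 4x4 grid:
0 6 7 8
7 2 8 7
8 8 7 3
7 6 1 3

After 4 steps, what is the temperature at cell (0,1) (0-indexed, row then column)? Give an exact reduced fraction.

Step 1: cell (0,1) = 15/4
Step 2: cell (0,1) = 323/60
Step 3: cell (0,1) = 18853/3600
Step 4: cell (0,1) = 599971/108000
Full grid after step 4:
  336281/64800 599971/108000 642871/108000 202909/32400
  1200917/216000 1006379/180000 528511/90000 158929/27000
  46911/8000 172957/30000 972017/180000 141373/27000
  65183/10800 45131/8000 1098209/216000 308363/64800

Answer: 599971/108000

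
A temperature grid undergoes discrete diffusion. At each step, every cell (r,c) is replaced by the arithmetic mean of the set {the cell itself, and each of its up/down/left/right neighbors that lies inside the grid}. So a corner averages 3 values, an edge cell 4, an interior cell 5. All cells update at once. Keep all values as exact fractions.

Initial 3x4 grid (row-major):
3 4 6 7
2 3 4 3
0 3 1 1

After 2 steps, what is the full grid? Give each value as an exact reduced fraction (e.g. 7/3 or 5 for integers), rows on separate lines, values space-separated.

Answer: 3 309/80 1079/240 43/9
37/15 287/100 357/100 283/80
65/36 133/60 34/15 23/9

Derivation:
After step 1:
  3 4 21/4 16/3
  2 16/5 17/5 15/4
  5/3 7/4 9/4 5/3
After step 2:
  3 309/80 1079/240 43/9
  37/15 287/100 357/100 283/80
  65/36 133/60 34/15 23/9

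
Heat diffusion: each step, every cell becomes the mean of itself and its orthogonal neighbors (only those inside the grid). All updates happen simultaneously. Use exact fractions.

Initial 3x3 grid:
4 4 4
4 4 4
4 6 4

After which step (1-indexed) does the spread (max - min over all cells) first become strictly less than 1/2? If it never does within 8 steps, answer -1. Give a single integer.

Step 1: max=14/3, min=4, spread=2/3
Step 2: max=547/120, min=4, spread=67/120
Step 3: max=4757/1080, min=407/100, spread=1807/5400
  -> spread < 1/2 first at step 3
Step 4: max=1885963/432000, min=11161/2700, spread=33401/144000
Step 5: max=16781933/3888000, min=1123391/270000, spread=3025513/19440000
Step 6: max=6685726867/1555200000, min=60355949/14400000, spread=53531/497664
Step 7: max=399280925849/93312000000, min=16343116051/3888000000, spread=450953/5971968
Step 8: max=23903783560603/5598720000000, min=1967248610519/466560000000, spread=3799043/71663616

Answer: 3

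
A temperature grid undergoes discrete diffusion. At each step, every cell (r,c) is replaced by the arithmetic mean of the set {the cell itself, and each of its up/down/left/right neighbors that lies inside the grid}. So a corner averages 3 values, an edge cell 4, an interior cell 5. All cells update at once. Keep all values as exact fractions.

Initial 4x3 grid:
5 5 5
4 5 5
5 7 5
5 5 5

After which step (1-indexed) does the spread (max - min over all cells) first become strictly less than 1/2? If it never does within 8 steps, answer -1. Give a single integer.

Step 1: max=11/2, min=14/3, spread=5/6
Step 2: max=537/100, min=173/36, spread=127/225
Step 3: max=12707/2400, min=2653/540, spread=8243/21600
  -> spread < 1/2 first at step 3
Step 4: max=113987/21600, min=80239/16200, spread=4201/12960
Step 5: max=6793903/1296000, min=4861811/972000, spread=186893/777600
Step 6: max=406616117/77760000, min=293024269/58320000, spread=1910051/9331200
Step 7: max=24303228703/4665600000, min=17664423971/3499200000, spread=90079609/559872000
Step 8: max=1454620663277/279936000000, min=1062957658489/209952000000, spread=896250847/6718464000

Answer: 3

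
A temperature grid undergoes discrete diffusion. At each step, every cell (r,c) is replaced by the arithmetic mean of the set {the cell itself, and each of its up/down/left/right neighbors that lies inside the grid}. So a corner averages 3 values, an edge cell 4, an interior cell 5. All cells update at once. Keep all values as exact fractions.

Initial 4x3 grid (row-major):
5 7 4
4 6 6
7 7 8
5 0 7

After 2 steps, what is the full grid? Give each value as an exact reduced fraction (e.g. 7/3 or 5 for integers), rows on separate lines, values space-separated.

After step 1:
  16/3 11/2 17/3
  11/2 6 6
  23/4 28/5 7
  4 19/4 5
After step 2:
  49/9 45/8 103/18
  271/48 143/25 37/6
  417/80 291/50 59/10
  29/6 387/80 67/12

Answer: 49/9 45/8 103/18
271/48 143/25 37/6
417/80 291/50 59/10
29/6 387/80 67/12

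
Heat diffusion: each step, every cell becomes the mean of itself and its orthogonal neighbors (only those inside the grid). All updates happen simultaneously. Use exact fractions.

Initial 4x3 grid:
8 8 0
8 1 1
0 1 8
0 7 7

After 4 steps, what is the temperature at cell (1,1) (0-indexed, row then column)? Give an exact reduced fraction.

Answer: 476813/120000

Derivation:
Step 1: cell (1,1) = 19/5
Step 2: cell (1,1) = 91/25
Step 3: cell (1,1) = 3971/1000
Step 4: cell (1,1) = 476813/120000
Full grid after step 4:
  64451/14400 408119/96000 56401/14400
  149269/36000 476813/120000 279413/72000
  398737/108000 1381289/360000 867599/216000
  463009/129600 3360361/864000 542059/129600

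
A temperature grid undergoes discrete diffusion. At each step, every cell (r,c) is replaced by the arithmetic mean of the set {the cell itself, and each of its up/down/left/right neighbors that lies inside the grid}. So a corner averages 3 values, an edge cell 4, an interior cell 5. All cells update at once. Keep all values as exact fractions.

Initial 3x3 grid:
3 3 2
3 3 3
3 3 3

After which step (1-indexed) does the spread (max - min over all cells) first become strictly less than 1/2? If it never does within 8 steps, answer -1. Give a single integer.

Step 1: max=3, min=8/3, spread=1/3
  -> spread < 1/2 first at step 1
Step 2: max=3, min=49/18, spread=5/18
Step 3: max=3, min=607/216, spread=41/216
Step 4: max=1069/360, min=36749/12960, spread=347/2592
Step 5: max=10643/3600, min=2225863/777600, spread=2921/31104
Step 6: max=1270517/432000, min=134139461/46656000, spread=24611/373248
Step 7: max=28503259/9720000, min=8079357967/2799360000, spread=207329/4478976
Step 8: max=1516398401/518400000, min=485854847549/167961600000, spread=1746635/53747712

Answer: 1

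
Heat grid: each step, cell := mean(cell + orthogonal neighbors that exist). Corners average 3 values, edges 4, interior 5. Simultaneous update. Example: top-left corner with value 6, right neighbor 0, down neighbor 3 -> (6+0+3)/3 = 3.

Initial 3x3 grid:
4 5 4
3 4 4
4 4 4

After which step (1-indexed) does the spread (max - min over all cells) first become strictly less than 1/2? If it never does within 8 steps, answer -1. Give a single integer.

Answer: 2

Derivation:
Step 1: max=13/3, min=11/3, spread=2/3
Step 2: max=151/36, min=137/36, spread=7/18
  -> spread < 1/2 first at step 2
Step 3: max=1789/432, min=1667/432, spread=61/216
Step 4: max=21247/5184, min=20225/5184, spread=511/2592
Step 5: max=253141/62208, min=244523/62208, spread=4309/31104
Step 6: max=3022279/746496, min=2949689/746496, spread=36295/373248
Step 7: max=36137581/8957952, min=35526035/8957952, spread=305773/4478976
Step 8: max=432557647/107495424, min=427405745/107495424, spread=2575951/53747712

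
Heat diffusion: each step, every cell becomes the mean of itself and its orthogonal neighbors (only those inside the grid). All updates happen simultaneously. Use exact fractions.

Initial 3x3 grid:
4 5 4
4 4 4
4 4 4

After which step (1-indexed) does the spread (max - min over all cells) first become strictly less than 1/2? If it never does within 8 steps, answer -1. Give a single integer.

Step 1: max=13/3, min=4, spread=1/3
  -> spread < 1/2 first at step 1
Step 2: max=1027/240, min=4, spread=67/240
Step 3: max=9077/2160, min=807/200, spread=1807/10800
Step 4: max=3613963/864000, min=21961/5400, spread=33401/288000
Step 5: max=32333933/7776000, min=2203391/540000, spread=3025513/38880000
Step 6: max=12906526867/3110400000, min=117955949/28800000, spread=53531/995328
Step 7: max=772528925849/186624000000, min=31895116051/7776000000, spread=450953/11943936
Step 8: max=46298663560603/11197440000000, min=3833488610519/933120000000, spread=3799043/143327232

Answer: 1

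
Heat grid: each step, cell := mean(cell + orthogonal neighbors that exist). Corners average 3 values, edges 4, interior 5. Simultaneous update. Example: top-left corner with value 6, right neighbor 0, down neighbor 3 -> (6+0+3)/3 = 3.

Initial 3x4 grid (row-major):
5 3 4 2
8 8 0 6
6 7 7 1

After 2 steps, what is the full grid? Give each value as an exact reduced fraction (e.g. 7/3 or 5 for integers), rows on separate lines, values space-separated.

Answer: 205/36 1067/240 65/16 17/6
1457/240 579/100 369/100 191/48
83/12 459/80 245/48 32/9

Derivation:
After step 1:
  16/3 5 9/4 4
  27/4 26/5 5 9/4
  7 7 15/4 14/3
After step 2:
  205/36 1067/240 65/16 17/6
  1457/240 579/100 369/100 191/48
  83/12 459/80 245/48 32/9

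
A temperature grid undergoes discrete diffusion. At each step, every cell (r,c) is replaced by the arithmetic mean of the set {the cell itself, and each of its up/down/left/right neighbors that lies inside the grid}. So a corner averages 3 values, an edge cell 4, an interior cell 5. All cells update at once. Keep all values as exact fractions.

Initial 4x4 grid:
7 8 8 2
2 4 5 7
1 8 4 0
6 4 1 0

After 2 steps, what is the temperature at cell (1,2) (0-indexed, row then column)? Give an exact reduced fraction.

Answer: 477/100

Derivation:
Step 1: cell (1,2) = 28/5
Step 2: cell (1,2) = 477/100
Full grid after step 2:
  191/36 707/120 713/120 179/36
  1129/240 509/100 477/100 1051/240
  937/240 111/25 92/25 611/240
  38/9 223/60 41/15 16/9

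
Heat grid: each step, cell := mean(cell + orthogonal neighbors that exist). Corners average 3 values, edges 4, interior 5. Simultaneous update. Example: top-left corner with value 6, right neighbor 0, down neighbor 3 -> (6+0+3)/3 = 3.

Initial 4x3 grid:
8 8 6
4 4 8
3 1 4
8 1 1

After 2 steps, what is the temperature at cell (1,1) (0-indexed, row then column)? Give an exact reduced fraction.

Step 1: cell (1,1) = 5
Step 2: cell (1,1) = 487/100
Full grid after step 2:
  215/36 51/8 58/9
  245/48 487/100 16/3
  307/80 357/100 17/5
  43/12 227/80 11/4

Answer: 487/100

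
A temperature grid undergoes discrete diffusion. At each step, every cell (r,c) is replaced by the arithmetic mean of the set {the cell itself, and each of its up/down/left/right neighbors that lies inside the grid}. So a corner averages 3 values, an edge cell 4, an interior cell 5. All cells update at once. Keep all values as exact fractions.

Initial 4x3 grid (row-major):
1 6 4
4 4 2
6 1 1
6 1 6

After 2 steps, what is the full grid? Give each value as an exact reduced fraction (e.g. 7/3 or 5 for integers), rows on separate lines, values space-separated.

Answer: 67/18 889/240 7/2
113/30 13/4 253/80
56/15 13/4 631/240
145/36 131/40 26/9

Derivation:
After step 1:
  11/3 15/4 4
  15/4 17/5 11/4
  17/4 13/5 5/2
  13/3 7/2 8/3
After step 2:
  67/18 889/240 7/2
  113/30 13/4 253/80
  56/15 13/4 631/240
  145/36 131/40 26/9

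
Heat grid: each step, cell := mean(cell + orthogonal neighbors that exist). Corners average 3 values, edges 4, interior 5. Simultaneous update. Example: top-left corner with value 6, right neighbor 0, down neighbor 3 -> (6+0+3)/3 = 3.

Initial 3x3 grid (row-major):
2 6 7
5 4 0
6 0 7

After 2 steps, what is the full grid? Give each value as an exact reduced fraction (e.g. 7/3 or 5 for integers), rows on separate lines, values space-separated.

Answer: 40/9 197/48 163/36
61/16 83/20 85/24
73/18 53/16 133/36

Derivation:
After step 1:
  13/3 19/4 13/3
  17/4 3 9/2
  11/3 17/4 7/3
After step 2:
  40/9 197/48 163/36
  61/16 83/20 85/24
  73/18 53/16 133/36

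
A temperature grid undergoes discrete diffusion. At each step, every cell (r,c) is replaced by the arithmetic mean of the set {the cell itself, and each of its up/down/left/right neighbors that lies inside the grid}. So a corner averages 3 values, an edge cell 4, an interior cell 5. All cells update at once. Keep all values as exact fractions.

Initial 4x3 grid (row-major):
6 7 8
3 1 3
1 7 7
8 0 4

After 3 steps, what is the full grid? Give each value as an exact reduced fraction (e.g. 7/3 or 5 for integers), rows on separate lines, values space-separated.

Answer: 632/135 34709/7200 629/120
7331/1800 6923/1500 5629/1200
407/100 23767/6000 16427/3600
2699/720 60503/14400 8947/2160

Derivation:
After step 1:
  16/3 11/2 6
  11/4 21/5 19/4
  19/4 16/5 21/4
  3 19/4 11/3
After step 2:
  163/36 631/120 65/12
  511/120 102/25 101/20
  137/40 443/100 253/60
  25/6 877/240 41/9
After step 3:
  632/135 34709/7200 629/120
  7331/1800 6923/1500 5629/1200
  407/100 23767/6000 16427/3600
  2699/720 60503/14400 8947/2160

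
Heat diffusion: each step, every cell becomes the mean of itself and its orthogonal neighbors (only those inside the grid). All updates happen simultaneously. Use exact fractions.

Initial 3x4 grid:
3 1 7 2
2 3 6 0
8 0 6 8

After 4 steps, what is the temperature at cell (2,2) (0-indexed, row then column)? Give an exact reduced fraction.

Answer: 894571/216000

Derivation:
Step 1: cell (2,2) = 5
Step 2: cell (2,2) = 1099/240
Step 3: cell (2,2) = 30313/7200
Step 4: cell (2,2) = 894571/216000
Full grid after step 4:
  35413/10800 40397/12000 132991/36000 13721/3600
  11324/3375 656963/180000 694963/180000 876661/216000
  235553/64800 818771/216000 894571/216000 273103/64800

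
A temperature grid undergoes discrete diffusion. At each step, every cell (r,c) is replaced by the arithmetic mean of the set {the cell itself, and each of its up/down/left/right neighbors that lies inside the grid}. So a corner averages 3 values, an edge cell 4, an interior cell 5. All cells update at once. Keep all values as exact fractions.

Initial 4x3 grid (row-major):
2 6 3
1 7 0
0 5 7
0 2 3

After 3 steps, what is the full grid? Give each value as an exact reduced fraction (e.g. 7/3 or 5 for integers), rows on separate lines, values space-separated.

After step 1:
  3 9/2 3
  5/2 19/5 17/4
  3/2 21/5 15/4
  2/3 5/2 4
After step 2:
  10/3 143/40 47/12
  27/10 77/20 37/10
  133/60 63/20 81/20
  14/9 341/120 41/12
After step 3:
  1153/360 587/160 1343/360
  121/40 679/200 931/240
  433/180 1933/600 859/240
  2381/1080 3947/1440 1237/360

Answer: 1153/360 587/160 1343/360
121/40 679/200 931/240
433/180 1933/600 859/240
2381/1080 3947/1440 1237/360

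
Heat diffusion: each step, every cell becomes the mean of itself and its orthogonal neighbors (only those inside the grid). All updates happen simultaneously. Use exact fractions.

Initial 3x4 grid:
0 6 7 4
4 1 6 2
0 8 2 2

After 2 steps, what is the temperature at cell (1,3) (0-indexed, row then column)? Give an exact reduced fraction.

Answer: 403/120

Derivation:
Step 1: cell (1,3) = 7/2
Step 2: cell (1,3) = 403/120
Full grid after step 2:
  97/36 211/48 1031/240 163/36
  163/48 161/50 447/100 403/120
  8/3 65/16 257/80 10/3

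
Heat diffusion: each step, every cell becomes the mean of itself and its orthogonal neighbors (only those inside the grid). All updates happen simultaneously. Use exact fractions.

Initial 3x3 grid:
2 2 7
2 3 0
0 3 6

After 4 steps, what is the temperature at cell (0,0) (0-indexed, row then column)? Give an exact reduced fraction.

Answer: 7163/2880

Derivation:
Step 1: cell (0,0) = 2
Step 2: cell (0,0) = 29/12
Step 3: cell (0,0) = 331/144
Step 4: cell (0,0) = 7163/2880
Full grid after step 4:
  7163/2880 77309/28800 4349/1440
  401729/172800 195373/72000 7007/2400
  61657/25920 111101/43200 1579/540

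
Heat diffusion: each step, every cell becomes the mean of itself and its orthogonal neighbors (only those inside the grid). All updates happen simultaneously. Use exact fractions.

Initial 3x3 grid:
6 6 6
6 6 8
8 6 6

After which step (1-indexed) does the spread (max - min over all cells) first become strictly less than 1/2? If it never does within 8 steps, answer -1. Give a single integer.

Step 1: max=20/3, min=6, spread=2/3
Step 2: max=787/120, min=37/6, spread=47/120
  -> spread < 1/2 first at step 2
Step 3: max=3541/540, min=251/40, spread=61/216
Step 4: max=211037/32400, min=136433/21600, spread=511/2592
Step 5: max=12623089/1944000, min=8235851/1296000, spread=4309/31104
Step 6: max=754823633/116640000, min=165218099/25920000, spread=36295/373248
Step 7: max=45199443901/6998400000, min=29814449059/4665600000, spread=305773/4478976
Step 8: max=2707521511397/419904000000, min=1791597929473/279936000000, spread=2575951/53747712

Answer: 2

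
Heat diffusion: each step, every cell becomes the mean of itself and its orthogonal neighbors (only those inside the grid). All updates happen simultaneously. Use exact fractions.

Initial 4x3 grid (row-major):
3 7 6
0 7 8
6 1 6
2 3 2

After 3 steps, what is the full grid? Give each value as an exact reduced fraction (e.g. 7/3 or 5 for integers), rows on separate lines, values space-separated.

Answer: 1177/270 76219/14400 4157/720
30017/7200 3457/750 829/150
24037/7200 24731/6000 15581/3600
7021/2160 11671/3600 2089/540

Derivation:
After step 1:
  10/3 23/4 7
  4 23/5 27/4
  9/4 23/5 17/4
  11/3 2 11/3
After step 2:
  157/36 1241/240 13/2
  851/240 257/50 113/20
  871/240 177/50 289/60
  95/36 209/60 119/36
After step 3:
  1177/270 76219/14400 4157/720
  30017/7200 3457/750 829/150
  24037/7200 24731/6000 15581/3600
  7021/2160 11671/3600 2089/540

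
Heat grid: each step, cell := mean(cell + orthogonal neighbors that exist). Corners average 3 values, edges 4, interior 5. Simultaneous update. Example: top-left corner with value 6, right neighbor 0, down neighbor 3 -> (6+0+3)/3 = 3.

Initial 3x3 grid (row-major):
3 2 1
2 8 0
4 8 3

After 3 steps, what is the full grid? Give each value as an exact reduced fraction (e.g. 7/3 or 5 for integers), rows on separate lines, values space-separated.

After step 1:
  7/3 7/2 1
  17/4 4 3
  14/3 23/4 11/3
After step 2:
  121/36 65/24 5/2
  61/16 41/10 35/12
  44/9 217/48 149/36
After step 3:
  1423/432 4561/1440 65/24
  1293/320 2167/600 1229/360
  119/27 12707/2880 1667/432

Answer: 1423/432 4561/1440 65/24
1293/320 2167/600 1229/360
119/27 12707/2880 1667/432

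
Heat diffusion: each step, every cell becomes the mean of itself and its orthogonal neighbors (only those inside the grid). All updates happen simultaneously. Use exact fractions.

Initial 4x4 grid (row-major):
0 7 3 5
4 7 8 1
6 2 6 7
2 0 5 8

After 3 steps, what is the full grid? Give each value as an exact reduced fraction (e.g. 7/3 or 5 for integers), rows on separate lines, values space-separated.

After step 1:
  11/3 17/4 23/4 3
  17/4 28/5 5 21/4
  7/2 21/5 28/5 11/2
  8/3 9/4 19/4 20/3
After step 2:
  73/18 289/60 9/2 14/3
  1021/240 233/50 136/25 75/16
  877/240 423/100 501/100 1381/240
  101/36 52/15 289/60 203/36
After step 3:
  9451/2160 16229/3600 5827/1200 665/144
  29923/7200 28081/6000 9719/2000 12329/2400
  26899/7200 1009/240 30301/6000 37963/7200
  7147/2160 13787/3600 17039/3600 11671/2160

Answer: 9451/2160 16229/3600 5827/1200 665/144
29923/7200 28081/6000 9719/2000 12329/2400
26899/7200 1009/240 30301/6000 37963/7200
7147/2160 13787/3600 17039/3600 11671/2160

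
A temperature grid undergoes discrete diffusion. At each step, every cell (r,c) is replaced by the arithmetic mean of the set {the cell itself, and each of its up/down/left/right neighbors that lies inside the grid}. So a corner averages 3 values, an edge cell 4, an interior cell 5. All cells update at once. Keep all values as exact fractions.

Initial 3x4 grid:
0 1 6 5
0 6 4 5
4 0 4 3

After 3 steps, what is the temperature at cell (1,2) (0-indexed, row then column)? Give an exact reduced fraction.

Answer: 23741/6000

Derivation:
Step 1: cell (1,2) = 5
Step 2: cell (1,2) = 91/25
Step 3: cell (1,2) = 23741/6000
Full grid after step 3:
  4367/2160 21887/7200 27017/7200 977/216
  16837/7200 1006/375 23741/6000 59329/14400
  4667/2160 21587/7200 2713/800 97/24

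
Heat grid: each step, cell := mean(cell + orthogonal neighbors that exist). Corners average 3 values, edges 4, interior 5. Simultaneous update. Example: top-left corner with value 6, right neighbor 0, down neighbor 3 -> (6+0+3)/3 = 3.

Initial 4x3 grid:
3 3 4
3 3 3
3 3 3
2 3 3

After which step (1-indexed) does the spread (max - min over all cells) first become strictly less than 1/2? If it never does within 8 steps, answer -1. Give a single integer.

Step 1: max=10/3, min=8/3, spread=2/3
Step 2: max=59/18, min=49/18, spread=5/9
Step 3: max=689/216, min=607/216, spread=41/108
  -> spread < 1/2 first at step 3
Step 4: max=81977/25920, min=73543/25920, spread=4217/12960
Step 5: max=971537/311040, min=894703/311040, spread=38417/155520
Step 6: max=57890671/18662400, min=54083729/18662400, spread=1903471/9331200
Step 7: max=689885017/223948800, min=653807783/223948800, spread=18038617/111974400
Step 8: max=41194762523/13436928000, min=39426805477/13436928000, spread=883978523/6718464000

Answer: 3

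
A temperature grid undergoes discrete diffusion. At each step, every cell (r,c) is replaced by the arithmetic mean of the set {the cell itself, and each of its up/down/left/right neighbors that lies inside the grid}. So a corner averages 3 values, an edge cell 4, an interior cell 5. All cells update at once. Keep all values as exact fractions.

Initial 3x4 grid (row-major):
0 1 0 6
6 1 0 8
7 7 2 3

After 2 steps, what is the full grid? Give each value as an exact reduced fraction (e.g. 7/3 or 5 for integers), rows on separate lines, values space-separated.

After step 1:
  7/3 1/2 7/4 14/3
  7/2 3 11/5 17/4
  20/3 17/4 3 13/3
After step 2:
  19/9 91/48 547/240 32/9
  31/8 269/100 71/25 309/80
  173/36 203/48 827/240 139/36

Answer: 19/9 91/48 547/240 32/9
31/8 269/100 71/25 309/80
173/36 203/48 827/240 139/36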